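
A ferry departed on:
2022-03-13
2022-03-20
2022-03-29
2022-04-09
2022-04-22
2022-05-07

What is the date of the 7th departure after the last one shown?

Intervals are 7, 9, 11, 13, 15 days — an arithmetic progression with common difference 2.
Next gap: 17 days. 2022-05-07 + 17 days = 2022-05-24.
Next gap: 19 days. 2022-05-24 + 19 days = 2022-06-12.
Next gap: 21 days. 2022-06-12 + 21 days = 2022-07-03.
Next gap: 23 days. 2022-07-03 + 23 days = 2022-07-26.
Next gap: 25 days. 2022-07-26 + 25 days = 2022-08-20.
Next gap: 27 days. 2022-08-20 + 27 days = 2022-09-16.
Next gap: 29 days. 2022-09-16 + 29 days = 2022-10-15.

2022-10-15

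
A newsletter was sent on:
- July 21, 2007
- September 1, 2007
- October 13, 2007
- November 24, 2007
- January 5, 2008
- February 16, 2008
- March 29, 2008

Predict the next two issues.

The spacing is 42, 42, 42, 42, 42, 42 days — always 42 days.
March 29, 2008 + 42 days = May 10, 2008.
May 10, 2008 + 42 days = June 21, 2008.

May 10, 2008; June 21, 2008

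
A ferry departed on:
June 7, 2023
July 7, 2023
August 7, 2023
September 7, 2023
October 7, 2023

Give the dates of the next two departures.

The day-of-month is always 7 (30, 31, 31, 30 days between events).
So this recurs on the 7th of each month.
November 2023: November 7, 2023.
Next: December 2023 → December 7, 2023.

November 7, 2023; December 7, 2023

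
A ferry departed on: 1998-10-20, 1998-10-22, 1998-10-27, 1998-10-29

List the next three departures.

1998-11-03, 1998-11-05, 1998-11-10

The gap pattern 2, 5, 2 repeats every 2 events.
These are the Tuesdays and Thursdays of each week.
The following Tuesday is 1998-11-03.
The following Thursday is 1998-11-05.
Next Tuesday: 1998-11-10.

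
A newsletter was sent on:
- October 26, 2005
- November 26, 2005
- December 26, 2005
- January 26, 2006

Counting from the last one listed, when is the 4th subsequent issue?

The day-of-month is always 26 (31, 30, 31 days between events).
So this recurs on the 26th of each month.
Next: February 2006 → February 26, 2006.
March 2006: March 26, 2006.
April 2006: April 26, 2006.
Next: May 2006 → May 26, 2006.

May 26, 2006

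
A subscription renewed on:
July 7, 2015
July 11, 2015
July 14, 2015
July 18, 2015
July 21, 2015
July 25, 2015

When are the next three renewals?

Gaps: 4, 3, 4, 3, 4 days — not constant, but cyclic with period 2.
The events fall on every Tuesday and Saturday.
Next Tuesday: July 28, 2015.
The following Saturday is August 1, 2015.
The following Tuesday is August 4, 2015.

July 28, 2015; August 1, 2015; August 4, 2015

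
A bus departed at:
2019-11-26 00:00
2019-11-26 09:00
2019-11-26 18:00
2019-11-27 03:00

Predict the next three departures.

2019-11-27 12:00, 2019-11-27 21:00, 2019-11-28 06:00

Gaps: 9, 9, 9 hours — each event is 9 hours after the previous one.
2019-11-27 03:00 + 9 h = 2019-11-27 12:00.
2019-11-27 12:00 + 9 h = 2019-11-27 21:00.
2019-11-27 21:00 + 9 h = 2019-11-28 06:00.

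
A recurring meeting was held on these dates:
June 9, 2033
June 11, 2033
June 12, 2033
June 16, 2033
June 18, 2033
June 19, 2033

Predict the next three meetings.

Every event lands on a Thursday or Saturday or Sunday (gaps cycle 2, 1, 4, 2, 1).
So the schedule is: every Thursday, Saturday and Sunday.
Next Thursday: June 23, 2033.
Next Saturday: June 25, 2033.
The following Sunday is June 26, 2033.

June 23, 2033; June 25, 2033; June 26, 2033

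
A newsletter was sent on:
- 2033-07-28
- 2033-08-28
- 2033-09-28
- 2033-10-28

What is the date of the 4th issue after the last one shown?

Each date is the 28th; the gaps (31, 31, 30) track the month lengths.
The rule is the 28th of each month.
Next: November 2033 → 2033-11-28.
December 2033: 2033-12-28.
Next: January 2034 → 2034-01-28.
Next: February 2034 → 2034-02-28.

2034-02-28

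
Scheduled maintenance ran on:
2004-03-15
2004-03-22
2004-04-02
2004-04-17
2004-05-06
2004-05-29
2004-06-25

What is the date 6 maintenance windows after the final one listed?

The spacing grows by 4 each time: 7, 11, 15, 19, 23, 27 days.
Next gap: 31 days. 2004-06-25 + 31 days = 2004-07-26.
Next gap: 35 days. 2004-07-26 + 35 days = 2004-08-30.
Next gap: 39 days. 2004-08-30 + 39 days = 2004-10-08.
Next gap: 43 days. 2004-10-08 + 43 days = 2004-11-20.
Next gap: 47 days. 2004-11-20 + 47 days = 2005-01-06.
Next gap: 51 days. 2005-01-06 + 51 days = 2005-02-26.

2005-02-26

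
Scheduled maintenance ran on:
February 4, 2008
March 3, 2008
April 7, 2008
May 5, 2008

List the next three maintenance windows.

All dates are Mondays, 28, 35, 28 days apart.
Specifically, the 1st Monday of each month.
1st Monday of June 2008: June 2, 2008.
July 2008 — 1st Monday is July 7, 2008.
1st Monday of August 2008: August 4, 2008.

June 2, 2008; July 7, 2008; August 4, 2008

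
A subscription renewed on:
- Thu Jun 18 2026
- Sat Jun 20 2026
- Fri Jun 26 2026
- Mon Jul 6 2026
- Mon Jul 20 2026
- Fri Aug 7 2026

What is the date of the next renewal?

Sat Aug 29 2026

Intervals are 2, 6, 10, 14, 18 days — an arithmetic progression with common difference 4.
Next gap: 22 days. Fri Aug 7 2026 + 22 days = Sat Aug 29 2026.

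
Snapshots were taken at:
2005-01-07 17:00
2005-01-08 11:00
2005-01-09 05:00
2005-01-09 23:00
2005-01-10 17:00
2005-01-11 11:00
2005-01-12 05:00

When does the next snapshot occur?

The interval is a steady 18 hours (18, 18, 18, 18, 18, 18).
2005-01-12 05:00 + 18 h = 2005-01-12 23:00.

2005-01-12 23:00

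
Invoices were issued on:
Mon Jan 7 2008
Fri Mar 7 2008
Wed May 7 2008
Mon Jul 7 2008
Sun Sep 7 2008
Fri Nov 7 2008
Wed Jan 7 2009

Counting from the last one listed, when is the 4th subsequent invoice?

Gaps: 60, 61, 61, 62, 61, 61 days — not constant. Every event is on the 7th of the month.
Pattern: the 7th of every 2 months.
Next: March 2009 → Sat Mar 7 2009.
Next: May 2009 → Thu May 7 2009.
Next: July 2009 → Tue Jul 7 2009.
September 2009: Mon Sep 7 2009.

Mon Sep 7 2009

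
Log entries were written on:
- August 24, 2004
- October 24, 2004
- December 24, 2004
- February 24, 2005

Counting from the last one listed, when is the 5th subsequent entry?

Gaps: 61, 61, 62 days — not constant. Every event is on the 24th of the month.
Pattern: the 24th of every 2 months.
Next: April 2005 → April 24, 2005.
Next: June 2005 → June 24, 2005.
August 2005: August 24, 2005.
Next: October 2005 → October 24, 2005.
December 2005: December 24, 2005.

December 24, 2005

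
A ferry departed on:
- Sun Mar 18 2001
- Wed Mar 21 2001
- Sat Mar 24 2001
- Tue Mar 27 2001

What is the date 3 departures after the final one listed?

Thu Apr 5 2001

Every event comes 3 days after the last (3, 3, 3).
Tue Mar 27 2001 + 3 days = Fri Mar 30 2001.
Fri Mar 30 2001 + 3 days = Mon Apr 2 2001.
Mon Apr 2 2001 + 3 days = Thu Apr 5 2001.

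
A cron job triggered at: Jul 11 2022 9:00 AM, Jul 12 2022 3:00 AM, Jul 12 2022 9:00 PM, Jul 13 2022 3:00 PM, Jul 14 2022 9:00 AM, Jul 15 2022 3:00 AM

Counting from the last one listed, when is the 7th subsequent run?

Jul 20 2022 9:00 AM

Spacing: 18, 18, 18, 18, 18 h — constant 18 h.
Jul 15 2022 3:00 AM + 18 h = Jul 15 2022 9:00 PM.
Jul 15 2022 9:00 PM + 18 h = Jul 16 2022 3:00 PM.
Jul 16 2022 3:00 PM + 18 h = Jul 17 2022 9:00 AM.
Jul 17 2022 9:00 AM + 18 h = Jul 18 2022 3:00 AM.
Jul 18 2022 3:00 AM + 18 h = Jul 18 2022 9:00 PM.
Jul 18 2022 9:00 PM + 18 h = Jul 19 2022 3:00 PM.
Jul 19 2022 3:00 PM + 18 h = Jul 20 2022 9:00 AM.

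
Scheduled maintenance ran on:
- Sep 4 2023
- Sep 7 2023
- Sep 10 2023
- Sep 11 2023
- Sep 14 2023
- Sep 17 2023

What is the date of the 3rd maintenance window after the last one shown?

Every event lands on a Monday or Thursday or Sunday (gaps cycle 3, 3, 1, 3, 3).
So the schedule is: every Monday, Thursday and Sunday.
Next Monday: Sep 18 2023.
The following Thursday is Sep 21 2023.
The following Sunday is Sep 24 2023.

Sep 24 2023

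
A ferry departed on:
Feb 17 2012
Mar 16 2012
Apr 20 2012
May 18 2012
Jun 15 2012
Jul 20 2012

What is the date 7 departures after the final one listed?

Feb 15 2013

Gaps: 28, 35, 28, 28, 35 days — a mix of 28 and 35. Every date is a Friday.
Each is the 3rd Friday of its month.
August 2012 — 3rd Friday is Aug 17 2012.
3rd Friday of September 2012: Sep 21 2012.
3rd Friday of October 2012: Oct 19 2012.
November 2012 — 3rd Friday is Nov 16 2012.
December 2012 — 3rd Friday is Dec 21 2012.
January 2013 — 3rd Friday is Jan 18 2013.
February 2013 — 3rd Friday is Feb 15 2013.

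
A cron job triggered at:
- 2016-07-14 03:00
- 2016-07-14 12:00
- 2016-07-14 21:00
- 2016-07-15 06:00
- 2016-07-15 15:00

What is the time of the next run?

2016-07-16 00:00

The interval is a steady 9 hours (9, 9, 9, 9).
2016-07-15 15:00 + 9 h = 2016-07-16 00:00.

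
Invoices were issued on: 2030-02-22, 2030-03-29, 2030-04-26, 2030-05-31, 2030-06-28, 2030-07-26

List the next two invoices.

All Fridays; the gaps (35, 28, 35, 28, 28) vary with month length.
This is the last Friday of each month.
Last Friday of August 2030: 2030-08-30.
Last Friday of September 2030: 2030-09-27.

2030-08-30, 2030-09-27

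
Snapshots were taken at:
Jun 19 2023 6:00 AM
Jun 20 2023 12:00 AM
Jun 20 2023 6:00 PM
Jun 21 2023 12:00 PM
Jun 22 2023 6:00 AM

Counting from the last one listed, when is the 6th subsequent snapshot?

Spacing: 18, 18, 18, 18 h — constant 18 h.
Jun 22 2023 6:00 AM + 18 h = Jun 23 2023 12:00 AM.
Jun 23 2023 12:00 AM + 18 h = Jun 23 2023 6:00 PM.
Jun 23 2023 6:00 PM + 18 h = Jun 24 2023 12:00 PM.
Jun 24 2023 12:00 PM + 18 h = Jun 25 2023 6:00 AM.
Jun 25 2023 6:00 AM + 18 h = Jun 26 2023 12:00 AM.
Jun 26 2023 12:00 AM + 18 h = Jun 26 2023 6:00 PM.

Jun 26 2023 6:00 PM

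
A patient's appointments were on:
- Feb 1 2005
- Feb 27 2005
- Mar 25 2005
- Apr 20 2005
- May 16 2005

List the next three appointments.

Every event comes 26 days after the last (26, 26, 26, 26).
May 16 2005 + 26 days = Jun 11 2005.
Jun 11 2005 + 26 days = Jul 7 2005.
Jul 7 2005 + 26 days = Aug 2 2005.

Jun 11 2005, Jul 7 2005, Aug 2 2005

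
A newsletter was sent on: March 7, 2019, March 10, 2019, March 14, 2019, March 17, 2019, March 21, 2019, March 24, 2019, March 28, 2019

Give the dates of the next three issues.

Gaps: 3, 4, 3, 4, 3, 4 days — not constant, but cyclic with period 2.
The events fall on every Thursday and Sunday.
Next Sunday: March 31, 2019.
The following Thursday is April 4, 2019.
Next Sunday: April 7, 2019.

March 31, 2019; April 4, 2019; April 7, 2019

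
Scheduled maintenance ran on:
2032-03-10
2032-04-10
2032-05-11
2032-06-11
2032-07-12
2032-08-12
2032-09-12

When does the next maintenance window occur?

2032-10-13

Every event comes 31 days after the last (31, 31, 31, 31, 31, 31).
2032-09-12 + 31 days = 2032-10-13.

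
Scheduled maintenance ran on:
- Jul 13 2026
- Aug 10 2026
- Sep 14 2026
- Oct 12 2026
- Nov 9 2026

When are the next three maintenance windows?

Gaps: 28, 35, 28, 28 days — a mix of 28 and 35. Every date is a Monday.
Each is the 2nd Monday of its month.
December 2026 — 2nd Monday is Dec 14 2026.
2nd Monday of January 2027: Jan 11 2027.
February 2027 — 2nd Monday is Feb 8 2027.

Dec 14 2026, Jan 11 2027, Feb 8 2027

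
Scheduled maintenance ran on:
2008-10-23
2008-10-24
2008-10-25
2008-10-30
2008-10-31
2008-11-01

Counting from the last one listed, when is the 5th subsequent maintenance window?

The gap pattern 1, 1, 5, 1, 1 repeats every 3 events.
These are the Thursdays, Fridays and Saturdays of each week.
Next Thursday: 2008-11-06.
Next Friday: 2008-11-07.
Next Saturday: 2008-11-08.
The following Thursday is 2008-11-13.
The following Friday is 2008-11-14.

2008-11-14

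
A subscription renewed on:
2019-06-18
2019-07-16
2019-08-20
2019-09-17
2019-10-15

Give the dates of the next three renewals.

2019-11-19, 2019-12-17, 2020-01-21

These are Tuesdays at 28- or 35-day spacing (28, 35, 28, 28).
The pattern: 3rd Tuesday of the month.
November 2019 — 3rd Tuesday is 2019-11-19.
December 2019 — 3rd Tuesday is 2019-12-17.
January 2020 — 3rd Tuesday is 2020-01-21.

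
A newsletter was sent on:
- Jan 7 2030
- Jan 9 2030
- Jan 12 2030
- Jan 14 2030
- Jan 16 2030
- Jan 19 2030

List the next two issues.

Jan 21 2030, Jan 23 2030

Every event lands on a Monday or Wednesday or Saturday (gaps cycle 2, 3, 2, 2, 3).
So the schedule is: every Monday, Wednesday and Saturday.
The following Monday is Jan 21 2030.
Next Wednesday: Jan 23 2030.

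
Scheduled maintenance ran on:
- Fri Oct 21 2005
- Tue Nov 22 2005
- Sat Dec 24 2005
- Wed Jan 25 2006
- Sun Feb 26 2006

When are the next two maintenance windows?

Thu Mar 30 2006, Mon May 1 2006

Gaps between consecutive events: 32, 32, 32, 32 days — a constant 32-day interval.
Sun Feb 26 2006 + 32 days = Thu Mar 30 2006.
Thu Mar 30 2006 + 32 days = Mon May 1 2006.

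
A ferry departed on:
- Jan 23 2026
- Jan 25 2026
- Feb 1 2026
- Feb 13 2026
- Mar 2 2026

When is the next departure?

Mar 24 2026

Gaps: 2, 7, 12, 17 days — each gap is 5 larger than the previous one.
Next gap: 22 days. Mar 2 2026 + 22 days = Mar 24 2026.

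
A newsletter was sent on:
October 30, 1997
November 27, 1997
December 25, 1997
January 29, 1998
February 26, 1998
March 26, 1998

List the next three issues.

These are Thursdays with 28, 28, 35, 28, 28-day gaps.
Each is the final Thursday of its month — October 30, 1997 is past the 28th, so '4th Thursday' doesn't fit.
April 1998 ends with Thursday April 30, 1998.
May 1998 ends with Thursday May 28, 1998.
Last Thursday of June 1998: June 25, 1998.

April 30, 1998; May 28, 1998; June 25, 1998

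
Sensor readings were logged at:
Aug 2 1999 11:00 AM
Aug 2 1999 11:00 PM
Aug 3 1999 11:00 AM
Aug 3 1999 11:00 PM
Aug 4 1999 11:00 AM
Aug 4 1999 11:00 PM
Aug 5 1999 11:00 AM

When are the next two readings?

Aug 5 1999 11:00 PM, Aug 6 1999 11:00 AM

Spacing: 12, 12, 12, 12, 12, 12 h — constant 12 h.
Aug 5 1999 11:00 AM + 12 h = Aug 5 1999 11:00 PM.
Aug 5 1999 11:00 PM + 12 h = Aug 6 1999 11:00 AM.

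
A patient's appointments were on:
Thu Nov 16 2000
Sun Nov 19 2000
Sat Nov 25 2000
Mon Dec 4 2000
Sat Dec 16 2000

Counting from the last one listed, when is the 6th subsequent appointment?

Intervals are 3, 6, 9, 12 days — an arithmetic progression with common difference 3.
Next gap: 15 days. Sat Dec 16 2000 + 15 days = Sun Dec 31 2000.
Next gap: 18 days. Sun Dec 31 2000 + 18 days = Thu Jan 18 2001.
Next gap: 21 days. Thu Jan 18 2001 + 21 days = Thu Feb 8 2001.
Next gap: 24 days. Thu Feb 8 2001 + 24 days = Sun Mar 4 2001.
Next gap: 27 days. Sun Mar 4 2001 + 27 days = Sat Mar 31 2001.
Next gap: 30 days. Sat Mar 31 2001 + 30 days = Mon Apr 30 2001.

Mon Apr 30 2001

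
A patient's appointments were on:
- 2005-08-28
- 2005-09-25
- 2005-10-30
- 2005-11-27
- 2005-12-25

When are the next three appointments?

2006-01-29, 2006-02-26, 2006-03-26

Every date is a Sunday; gaps 28, 35, 28, 28 days.
Each is the last Sunday of its month (at least one falls on the 29th or later, ruling out '4th Sunday').
Last Sunday of January 2006: 2006-01-29.
Last Sunday of February 2006: 2006-02-26.
March 2006 ends with Sunday 2006-03-26.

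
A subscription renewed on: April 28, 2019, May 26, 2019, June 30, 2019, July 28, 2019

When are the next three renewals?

All Sundays; the gaps (28, 35, 28) vary with month length.
This is the last Sunday of each month.
Last Sunday of August 2019: August 25, 2019.
September 2019 ends with Sunday September 29, 2019.
Last Sunday of October 2019: October 27, 2019.

August 25, 2019; September 29, 2019; October 27, 2019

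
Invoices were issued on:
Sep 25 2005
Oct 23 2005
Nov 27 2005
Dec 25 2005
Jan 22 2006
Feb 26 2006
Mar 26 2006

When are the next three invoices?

All dates are Sundays, 28, 35, 28, 28, 35, 28 days apart.
Specifically, the 4th Sunday of each month.
April 2006 — 4th Sunday is Apr 23 2006.
4th Sunday of May 2006: May 28 2006.
June 2006 — 4th Sunday is Jun 25 2006.

Apr 23 2006, May 28 2006, Jun 25 2006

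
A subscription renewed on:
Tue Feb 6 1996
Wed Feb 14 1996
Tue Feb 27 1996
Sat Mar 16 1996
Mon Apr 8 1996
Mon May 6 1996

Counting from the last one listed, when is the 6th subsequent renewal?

The spacing grows by 5 each time: 8, 13, 18, 23, 28 days.
Next gap: 33 days. Mon May 6 1996 + 33 days = Sat Jun 8 1996.
Next gap: 38 days. Sat Jun 8 1996 + 38 days = Tue Jul 16 1996.
Next gap: 43 days. Tue Jul 16 1996 + 43 days = Wed Aug 28 1996.
Next gap: 48 days. Wed Aug 28 1996 + 48 days = Tue Oct 15 1996.
Next gap: 53 days. Tue Oct 15 1996 + 53 days = Sat Dec 7 1996.
Next gap: 58 days. Sat Dec 7 1996 + 58 days = Mon Feb 3 1997.

Mon Feb 3 1997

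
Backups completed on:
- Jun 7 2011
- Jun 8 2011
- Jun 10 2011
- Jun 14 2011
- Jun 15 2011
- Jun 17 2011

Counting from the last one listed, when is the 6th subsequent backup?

Jul 1 2011

Every event lands on a Tuesday or Wednesday or Friday (gaps cycle 1, 2, 4, 1, 2).
So the schedule is: every Tuesday, Wednesday and Friday.
Next Tuesday: Jun 21 2011.
The following Wednesday is Jun 22 2011.
The following Friday is Jun 24 2011.
The following Tuesday is Jun 28 2011.
Next Wednesday: Jun 29 2011.
The following Friday is Jul 1 2011.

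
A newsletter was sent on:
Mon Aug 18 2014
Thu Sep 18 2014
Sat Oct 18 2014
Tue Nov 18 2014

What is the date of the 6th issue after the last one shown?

Gaps: 31, 30, 31 days — not constant. Every event is on the 18th of the month.
Pattern: the 18th of each month.
December 2014: Thu Dec 18 2014.
January 2015: Sun Jan 18 2015.
February 2015: Wed Feb 18 2015.
March 2015: Wed Mar 18 2015.
April 2015: Sat Apr 18 2015.
Next: May 2015 → Mon May 18 2015.

Mon May 18 2015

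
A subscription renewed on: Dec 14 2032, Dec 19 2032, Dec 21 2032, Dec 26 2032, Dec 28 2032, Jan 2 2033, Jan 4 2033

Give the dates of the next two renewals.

The gap pattern 5, 2, 5, 2, 5, 2 repeats every 2 events.
These are the Tuesdays and Sundays of each week.
Next Sunday: Jan 9 2033.
The following Tuesday is Jan 11 2033.

Jan 9 2033, Jan 11 2033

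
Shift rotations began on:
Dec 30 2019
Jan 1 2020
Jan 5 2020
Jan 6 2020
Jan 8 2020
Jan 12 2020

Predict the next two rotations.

Jan 13 2020, Jan 15 2020

Gaps: 2, 4, 1, 2, 4 days — not constant, but cyclic with period 3.
The events fall on every Monday, Wednesday and Sunday.
Next Monday: Jan 13 2020.
Next Wednesday: Jan 15 2020.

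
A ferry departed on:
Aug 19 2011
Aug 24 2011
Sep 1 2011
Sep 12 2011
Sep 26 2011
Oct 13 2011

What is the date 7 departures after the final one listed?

Gaps: 5, 8, 11, 14, 17 days — each gap is 3 larger than the previous one.
Next gap: 20 days. Oct 13 2011 + 20 days = Nov 2 2011.
Next gap: 23 days. Nov 2 2011 + 23 days = Nov 25 2011.
Next gap: 26 days. Nov 25 2011 + 26 days = Dec 21 2011.
Next gap: 29 days. Dec 21 2011 + 29 days = Jan 19 2012.
Next gap: 32 days. Jan 19 2012 + 32 days = Feb 20 2012.
Next gap: 35 days. Feb 20 2012 + 35 days = Mar 26 2012.
Next gap: 38 days. Mar 26 2012 + 38 days = May 3 2012.

May 3 2012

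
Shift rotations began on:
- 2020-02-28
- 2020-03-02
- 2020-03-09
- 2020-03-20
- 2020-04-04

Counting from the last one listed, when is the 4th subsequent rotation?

The spacing grows by 4 each time: 3, 7, 11, 15 days.
Next gap: 19 days. 2020-04-04 + 19 days = 2020-04-23.
Next gap: 23 days. 2020-04-23 + 23 days = 2020-05-16.
Next gap: 27 days. 2020-05-16 + 27 days = 2020-06-12.
Next gap: 31 days. 2020-06-12 + 31 days = 2020-07-13.

2020-07-13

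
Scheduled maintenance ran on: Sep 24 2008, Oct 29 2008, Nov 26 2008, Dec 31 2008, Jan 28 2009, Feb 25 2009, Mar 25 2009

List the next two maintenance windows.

All Wednesdays; the gaps (35, 28, 35, 28, 28, 28) vary with month length.
This is the last Wednesday of each month.
April 2009 ends with Wednesday Apr 29 2009.
Last Wednesday of May 2009: May 27 2009.

Apr 29 2009, May 27 2009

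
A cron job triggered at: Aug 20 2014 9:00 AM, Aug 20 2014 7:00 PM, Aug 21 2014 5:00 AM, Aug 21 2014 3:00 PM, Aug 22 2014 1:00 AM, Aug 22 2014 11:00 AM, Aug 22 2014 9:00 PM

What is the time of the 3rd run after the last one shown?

The interval is a steady 10 hours (10, 10, 10, 10, 10, 10).
Aug 22 2014 9:00 PM + 10 h = Aug 23 2014 7:00 AM.
Aug 23 2014 7:00 AM + 10 h = Aug 23 2014 5:00 PM.
Aug 23 2014 5:00 PM + 10 h = Aug 24 2014 3:00 AM.

Aug 24 2014 3:00 AM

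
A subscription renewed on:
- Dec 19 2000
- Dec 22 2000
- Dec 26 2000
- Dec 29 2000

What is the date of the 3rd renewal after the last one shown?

Jan 9 2001

Every event lands on a Tuesday or Friday (gaps cycle 3, 4, 3).
So the schedule is: every Tuesday and Friday.
Next Tuesday: Jan 2 2001.
Next Friday: Jan 5 2001.
Next Tuesday: Jan 9 2001.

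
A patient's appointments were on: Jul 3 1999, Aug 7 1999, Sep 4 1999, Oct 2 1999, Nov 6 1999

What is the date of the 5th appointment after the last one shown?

Apr 1 2000

All dates are Saturdays, 35, 28, 28, 35 days apart.
Specifically, the 1st Saturday of each month.
1st Saturday of December 1999: Dec 4 1999.
January 2000 — 1st Saturday is Jan 1 2000.
February 2000 — 1st Saturday is Feb 5 2000.
March 2000 — 1st Saturday is Mar 4 2000.
1st Saturday of April 2000: Apr 1 2000.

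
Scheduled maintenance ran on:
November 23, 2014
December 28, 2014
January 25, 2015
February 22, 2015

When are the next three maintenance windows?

March 22, 2015; April 26, 2015; May 24, 2015

All dates are Sundays, 35, 28, 28 days apart.
Specifically, the 4th Sunday of each month.
4th Sunday of March 2015: March 22, 2015.
4th Sunday of April 2015: April 26, 2015.
May 2015 — 4th Sunday is May 24, 2015.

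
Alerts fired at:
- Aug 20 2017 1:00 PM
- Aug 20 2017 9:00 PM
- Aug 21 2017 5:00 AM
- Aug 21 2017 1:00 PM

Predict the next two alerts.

Spacing: 8, 8, 8 h — constant 8 h.
Aug 21 2017 1:00 PM + 8 h = Aug 21 2017 9:00 PM.
Aug 21 2017 9:00 PM + 8 h = Aug 22 2017 5:00 AM.

Aug 21 2017 9:00 PM, Aug 22 2017 5:00 AM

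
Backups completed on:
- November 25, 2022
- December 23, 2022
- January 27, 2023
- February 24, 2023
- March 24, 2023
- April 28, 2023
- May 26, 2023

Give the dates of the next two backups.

June 23, 2023; July 28, 2023

Gaps: 28, 35, 28, 28, 35, 28 days — a mix of 28 and 35. Every date is a Friday.
Each is the 4th Friday of its month.
June 2023 — 4th Friday is June 23, 2023.
July 2023 — 4th Friday is July 28, 2023.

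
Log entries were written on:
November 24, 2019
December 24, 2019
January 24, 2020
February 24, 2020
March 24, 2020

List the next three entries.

April 24, 2020; May 24, 2020; June 24, 2020

Gaps: 30, 31, 31, 29 days — not constant. Every event is on the 24th of the month.
Pattern: the 24th of each month.
April 2020: April 24, 2020.
Next: May 2020 → May 24, 2020.
June 2020: June 24, 2020.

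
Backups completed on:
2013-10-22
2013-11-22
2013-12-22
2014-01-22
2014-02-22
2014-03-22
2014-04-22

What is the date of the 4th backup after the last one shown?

The day-of-month is always 22 (31, 30, 31, 31, 28, 31 days between events).
So this recurs on the 22nd of each month.
May 2014: 2014-05-22.
Next: June 2014 → 2014-06-22.
Next: July 2014 → 2014-07-22.
August 2014: 2014-08-22.

2014-08-22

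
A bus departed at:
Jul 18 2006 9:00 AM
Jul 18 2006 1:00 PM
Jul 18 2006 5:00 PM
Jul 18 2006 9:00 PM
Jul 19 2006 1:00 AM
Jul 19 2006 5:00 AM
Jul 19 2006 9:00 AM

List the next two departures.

Jul 19 2006 1:00 PM, Jul 19 2006 5:00 PM

Spacing: 4, 4, 4, 4, 4, 4 h — constant 4 h.
Jul 19 2006 9:00 AM + 4 h = Jul 19 2006 1:00 PM.
Jul 19 2006 1:00 PM + 4 h = Jul 19 2006 5:00 PM.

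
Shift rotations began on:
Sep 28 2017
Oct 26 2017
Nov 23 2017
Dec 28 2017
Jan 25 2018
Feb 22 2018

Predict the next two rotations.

Mar 22 2018, Apr 26 2018

Gaps: 28, 28, 35, 28, 28 days — a mix of 28 and 35. Every date is a Thursday.
Each is the 4th Thursday of its month.
4th Thursday of March 2018: Mar 22 2018.
April 2018 — 4th Thursday is Apr 26 2018.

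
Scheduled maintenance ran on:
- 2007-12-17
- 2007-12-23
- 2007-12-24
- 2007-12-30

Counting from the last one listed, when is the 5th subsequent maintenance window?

Gaps: 6, 1, 6 days — not constant, but cyclic with period 2.
The events fall on every Monday and Sunday.
The following Monday is 2007-12-31.
Next Sunday: 2008-01-06.
The following Monday is 2008-01-07.
The following Sunday is 2008-01-13.
The following Monday is 2008-01-14.

2008-01-14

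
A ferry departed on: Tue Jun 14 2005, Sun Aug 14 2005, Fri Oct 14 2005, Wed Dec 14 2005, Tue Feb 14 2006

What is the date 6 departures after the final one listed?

The day-of-month is always 14 (61, 61, 61, 62 days between events).
So this recurs on the 14th of every 2 months.
April 2006: Fri Apr 14 2006.
Next: June 2006 → Wed Jun 14 2006.
August 2006: Mon Aug 14 2006.
October 2006: Sat Oct 14 2006.
December 2006: Thu Dec 14 2006.
February 2007: Wed Feb 14 2007.

Wed Feb 14 2007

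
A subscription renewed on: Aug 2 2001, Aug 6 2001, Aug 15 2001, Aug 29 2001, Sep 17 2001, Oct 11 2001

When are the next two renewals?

Gaps: 4, 9, 14, 19, 24 days — each gap is 5 larger than the previous one.
Next gap: 29 days. Oct 11 2001 + 29 days = Nov 9 2001.
Next gap: 34 days. Nov 9 2001 + 34 days = Dec 13 2001.

Nov 9 2001, Dec 13 2001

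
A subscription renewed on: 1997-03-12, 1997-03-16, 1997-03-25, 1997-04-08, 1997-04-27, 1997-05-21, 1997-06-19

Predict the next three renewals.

Gaps: 4, 9, 14, 19, 24, 29 days — each gap is 5 larger than the previous one.
Next gap: 34 days. 1997-06-19 + 34 days = 1997-07-23.
Next gap: 39 days. 1997-07-23 + 39 days = 1997-08-31.
Next gap: 44 days. 1997-08-31 + 44 days = 1997-10-14.

1997-07-23, 1997-08-31, 1997-10-14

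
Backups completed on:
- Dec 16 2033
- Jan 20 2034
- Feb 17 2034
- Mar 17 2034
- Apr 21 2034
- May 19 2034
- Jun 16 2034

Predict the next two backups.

All dates are Fridays, 35, 28, 28, 35, 28, 28 days apart.
Specifically, the 3rd Friday of each month.
July 2034 — 3rd Friday is Jul 21 2034.
August 2034 — 3rd Friday is Aug 18 2034.

Jul 21 2034, Aug 18 2034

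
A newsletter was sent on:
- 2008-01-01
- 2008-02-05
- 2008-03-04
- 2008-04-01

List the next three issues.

2008-05-06, 2008-06-03, 2008-07-01

All dates are Tuesdays, 35, 28, 28 days apart.
Specifically, the 1st Tuesday of each month.
May 2008 — 1st Tuesday is 2008-05-06.
June 2008 — 1st Tuesday is 2008-06-03.
July 2008 — 1st Tuesday is 2008-07-01.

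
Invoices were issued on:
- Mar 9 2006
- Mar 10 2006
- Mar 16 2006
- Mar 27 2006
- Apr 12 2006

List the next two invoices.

May 3 2006, May 29 2006

The spacing grows by 5 each time: 1, 6, 11, 16 days.
Next gap: 21 days. Apr 12 2006 + 21 days = May 3 2006.
Next gap: 26 days. May 3 2006 + 26 days = May 29 2006.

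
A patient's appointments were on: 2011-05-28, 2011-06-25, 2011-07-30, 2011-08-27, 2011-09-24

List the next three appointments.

2011-10-29, 2011-11-26, 2011-12-31

Every date is a Saturday; gaps 28, 35, 28, 28 days.
Each is the last Saturday of its month (at least one falls on the 29th or later, ruling out '4th Saturday').
Last Saturday of October 2011: 2011-10-29.
November 2011 ends with Saturday 2011-11-26.
Last Saturday of December 2011: 2011-12-31.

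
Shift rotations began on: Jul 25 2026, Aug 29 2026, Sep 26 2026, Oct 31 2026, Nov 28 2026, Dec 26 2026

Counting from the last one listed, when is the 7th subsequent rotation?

Jul 31 2027

All Saturdays; the gaps (35, 28, 35, 28, 28) vary with month length.
This is the last Saturday of each month.
Last Saturday of January 2027: Jan 30 2027.
February 2027 ends with Saturday Feb 27 2027.
Last Saturday of March 2027: Mar 27 2027.
Last Saturday of April 2027: Apr 24 2027.
Last Saturday of May 2027: May 29 2027.
Last Saturday of June 2027: Jun 26 2027.
July 2027 ends with Saturday Jul 31 2027.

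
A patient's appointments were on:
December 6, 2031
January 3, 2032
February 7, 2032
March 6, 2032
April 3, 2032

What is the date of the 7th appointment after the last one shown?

November 6, 2032

These are Saturdays at 28- or 35-day spacing (28, 35, 28, 28).
The pattern: 1st Saturday of the month.
1st Saturday of May 2032: May 1, 2032.
June 2032 — 1st Saturday is June 5, 2032.
1st Saturday of July 2032: July 3, 2032.
1st Saturday of August 2032: August 7, 2032.
September 2032 — 1st Saturday is September 4, 2032.
1st Saturday of October 2032: October 2, 2032.
November 2032 — 1st Saturday is November 6, 2032.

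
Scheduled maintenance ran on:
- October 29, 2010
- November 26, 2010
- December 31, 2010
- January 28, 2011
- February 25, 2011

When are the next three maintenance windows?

March 25, 2011; April 29, 2011; May 27, 2011

These are Fridays with 28, 35, 28, 28-day gaps.
Each is the final Friday of its month — October 29, 2010 is past the 28th, so '4th Friday' doesn't fit.
March 2011 ends with Friday March 25, 2011.
April 2011 ends with Friday April 29, 2011.
Last Friday of May 2011: May 27, 2011.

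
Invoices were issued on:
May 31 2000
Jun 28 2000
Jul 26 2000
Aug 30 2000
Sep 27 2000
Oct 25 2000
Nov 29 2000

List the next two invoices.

Every date is a Wednesday; gaps 28, 28, 35, 28, 28, 35 days.
Each is the last Wednesday of its month (at least one falls on the 29th or later, ruling out '4th Wednesday').
Last Wednesday of December 2000: Dec 27 2000.
Last Wednesday of January 2001: Jan 31 2001.

Dec 27 2000, Jan 31 2001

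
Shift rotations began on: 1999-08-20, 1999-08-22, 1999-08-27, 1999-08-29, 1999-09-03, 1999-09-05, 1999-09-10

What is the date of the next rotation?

1999-09-12

Every event lands on a Friday or Sunday (gaps cycle 2, 5, 2, 5, 2, 5).
So the schedule is: every Friday and Sunday.
The following Sunday is 1999-09-12.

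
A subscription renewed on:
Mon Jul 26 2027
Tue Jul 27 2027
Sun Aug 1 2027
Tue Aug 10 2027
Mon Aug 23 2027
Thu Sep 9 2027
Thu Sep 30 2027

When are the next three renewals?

Intervals are 1, 5, 9, 13, 17, 21 days — an arithmetic progression with common difference 4.
Next gap: 25 days. Thu Sep 30 2027 + 25 days = Mon Oct 25 2027.
Next gap: 29 days. Mon Oct 25 2027 + 29 days = Tue Nov 23 2027.
Next gap: 33 days. Tue Nov 23 2027 + 33 days = Sun Dec 26 2027.

Mon Oct 25 2027, Tue Nov 23 2027, Sun Dec 26 2027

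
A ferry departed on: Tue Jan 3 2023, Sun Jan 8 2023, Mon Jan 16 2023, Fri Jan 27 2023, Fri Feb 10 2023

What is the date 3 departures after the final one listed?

Tue Apr 11 2023

The spacing grows by 3 each time: 5, 8, 11, 14 days.
Next gap: 17 days. Fri Feb 10 2023 + 17 days = Mon Feb 27 2023.
Next gap: 20 days. Mon Feb 27 2023 + 20 days = Sun Mar 19 2023.
Next gap: 23 days. Sun Mar 19 2023 + 23 days = Tue Apr 11 2023.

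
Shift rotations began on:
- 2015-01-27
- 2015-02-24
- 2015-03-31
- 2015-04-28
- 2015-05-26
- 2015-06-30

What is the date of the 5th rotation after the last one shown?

2015-11-24

Every date is a Tuesday; gaps 28, 35, 28, 28, 35 days.
Each is the last Tuesday of its month (at least one falls on the 29th or later, ruling out '4th Tuesday').
July 2015 ends with Tuesday 2015-07-28.
Last Tuesday of August 2015: 2015-08-25.
Last Tuesday of September 2015: 2015-09-29.
Last Tuesday of October 2015: 2015-10-27.
November 2015 ends with Tuesday 2015-11-24.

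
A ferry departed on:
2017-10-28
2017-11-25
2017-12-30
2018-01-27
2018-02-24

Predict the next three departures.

2018-03-31, 2018-04-28, 2018-05-26

These are Saturdays with 28, 35, 28, 28-day gaps.
Each is the final Saturday of its month — 2017-12-30 is past the 28th, so '4th Saturday' doesn't fit.
Last Saturday of March 2018: 2018-03-31.
Last Saturday of April 2018: 2018-04-28.
May 2018 ends with Saturday 2018-05-26.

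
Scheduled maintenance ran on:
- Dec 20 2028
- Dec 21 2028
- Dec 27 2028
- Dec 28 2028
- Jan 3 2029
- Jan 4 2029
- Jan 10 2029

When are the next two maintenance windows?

Gaps: 1, 6, 1, 6, 1, 6 days — not constant, but cyclic with period 2.
The events fall on every Wednesday and Thursday.
Next Thursday: Jan 11 2029.
The following Wednesday is Jan 17 2029.

Jan 11 2029, Jan 17 2029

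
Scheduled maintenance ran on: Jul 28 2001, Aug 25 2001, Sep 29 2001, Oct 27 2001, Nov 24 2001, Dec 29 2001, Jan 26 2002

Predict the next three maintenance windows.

Feb 23 2002, Mar 30 2002, Apr 27 2002

These are Saturdays with 28, 35, 28, 28, 35, 28-day gaps.
Each is the final Saturday of its month — Sep 29 2001 is past the 28th, so '4th Saturday' doesn't fit.
Last Saturday of February 2002: Feb 23 2002.
March 2002 ends with Saturday Mar 30 2002.
April 2002 ends with Saturday Apr 27 2002.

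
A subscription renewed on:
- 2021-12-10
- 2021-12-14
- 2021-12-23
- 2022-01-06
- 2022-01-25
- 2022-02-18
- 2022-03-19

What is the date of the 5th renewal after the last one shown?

2022-10-25

The spacing grows by 5 each time: 4, 9, 14, 19, 24, 29 days.
Next gap: 34 days. 2022-03-19 + 34 days = 2022-04-22.
Next gap: 39 days. 2022-04-22 + 39 days = 2022-05-31.
Next gap: 44 days. 2022-05-31 + 44 days = 2022-07-14.
Next gap: 49 days. 2022-07-14 + 49 days = 2022-09-01.
Next gap: 54 days. 2022-09-01 + 54 days = 2022-10-25.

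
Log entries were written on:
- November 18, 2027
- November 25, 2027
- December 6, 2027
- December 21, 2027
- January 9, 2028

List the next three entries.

Gaps: 7, 11, 15, 19 days — each gap is 4 larger than the previous one.
Next gap: 23 days. January 9, 2028 + 23 days = February 1, 2028.
Next gap: 27 days. February 1, 2028 + 27 days = February 28, 2028.
Next gap: 31 days. February 28, 2028 + 31 days = March 30, 2028.

February 1, 2028; February 28, 2028; March 30, 2028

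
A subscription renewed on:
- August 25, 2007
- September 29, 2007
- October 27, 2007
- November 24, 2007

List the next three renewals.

All Saturdays; the gaps (35, 28, 28) vary with month length.
This is the last Saturday of each month.
December 2007 ends with Saturday December 29, 2007.
January 2008 ends with Saturday January 26, 2008.
February 2008 ends with Saturday February 23, 2008.

December 29, 2007; January 26, 2008; February 23, 2008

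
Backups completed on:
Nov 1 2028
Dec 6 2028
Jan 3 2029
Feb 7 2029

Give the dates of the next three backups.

These are Wednesdays at 28- or 35-day spacing (35, 28, 35).
The pattern: 1st Wednesday of the month.
March 2029 — 1st Wednesday is Mar 7 2029.
1st Wednesday of April 2029: Apr 4 2029.
1st Wednesday of May 2029: May 2 2029.

Mar 7 2029, Apr 4 2029, May 2 2029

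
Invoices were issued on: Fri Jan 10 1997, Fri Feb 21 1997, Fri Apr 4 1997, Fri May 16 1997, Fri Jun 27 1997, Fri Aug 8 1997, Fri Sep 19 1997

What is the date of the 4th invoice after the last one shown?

Fri Mar 6 1998

Every event comes 42 days after the last (42, 42, 42, 42, 42, 42).
Fri Sep 19 1997 + 42 days = Fri Oct 31 1997.
Fri Oct 31 1997 + 42 days = Fri Dec 12 1997.
Fri Dec 12 1997 + 42 days = Fri Jan 23 1998.
Fri Jan 23 1998 + 42 days = Fri Mar 6 1998.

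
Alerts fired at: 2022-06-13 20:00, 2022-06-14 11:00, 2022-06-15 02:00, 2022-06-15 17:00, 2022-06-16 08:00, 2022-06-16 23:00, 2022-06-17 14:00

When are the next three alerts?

Spacing: 15, 15, 15, 15, 15, 15 h — constant 15 h.
2022-06-17 14:00 + 15 h = 2022-06-18 05:00.
2022-06-18 05:00 + 15 h = 2022-06-18 20:00.
2022-06-18 20:00 + 15 h = 2022-06-19 11:00.

2022-06-18 05:00, 2022-06-18 20:00, 2022-06-19 11:00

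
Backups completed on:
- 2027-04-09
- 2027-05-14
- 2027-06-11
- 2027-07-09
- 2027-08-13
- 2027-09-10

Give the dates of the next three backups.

2027-10-08, 2027-11-12, 2027-12-10

All dates are Fridays, 35, 28, 28, 35, 28 days apart.
Specifically, the 2nd Friday of each month.
October 2027 — 2nd Friday is 2027-10-08.
November 2027 — 2nd Friday is 2027-11-12.
December 2027 — 2nd Friday is 2027-12-10.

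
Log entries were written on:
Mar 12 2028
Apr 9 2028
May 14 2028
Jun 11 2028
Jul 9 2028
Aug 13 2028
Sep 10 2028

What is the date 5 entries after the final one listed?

Gaps: 28, 35, 28, 28, 35, 28 days — a mix of 28 and 35. Every date is a Sunday.
Each is the 2nd Sunday of its month.
2nd Sunday of October 2028: Oct 8 2028.
2nd Sunday of November 2028: Nov 12 2028.
2nd Sunday of December 2028: Dec 10 2028.
January 2029 — 2nd Sunday is Jan 14 2029.
2nd Sunday of February 2029: Feb 11 2029.

Feb 11 2029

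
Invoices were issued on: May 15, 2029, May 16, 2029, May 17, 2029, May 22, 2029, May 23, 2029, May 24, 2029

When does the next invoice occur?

May 29, 2029

Every event lands on a Tuesday or Wednesday or Thursday (gaps cycle 1, 1, 5, 1, 1).
So the schedule is: every Tuesday, Wednesday and Thursday.
Next Tuesday: May 29, 2029.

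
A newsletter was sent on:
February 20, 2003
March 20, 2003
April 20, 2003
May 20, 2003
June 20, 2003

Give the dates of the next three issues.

Each date is the 20th; the gaps (28, 31, 30, 31) track the month lengths.
The rule is the 20th of each month.
July 2003: July 20, 2003.
August 2003: August 20, 2003.
Next: September 2003 → September 20, 2003.

July 20, 2003; August 20, 2003; September 20, 2003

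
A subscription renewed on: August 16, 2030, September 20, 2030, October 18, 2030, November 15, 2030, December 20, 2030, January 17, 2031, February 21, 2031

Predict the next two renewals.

Gaps: 35, 28, 28, 35, 28, 35 days — a mix of 28 and 35. Every date is a Friday.
Each is the 3rd Friday of its month.
3rd Friday of March 2031: March 21, 2031.
3rd Friday of April 2031: April 18, 2031.

March 21, 2031; April 18, 2031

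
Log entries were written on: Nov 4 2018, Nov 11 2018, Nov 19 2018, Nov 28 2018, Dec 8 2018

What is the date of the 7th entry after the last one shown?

Gaps: 7, 8, 9, 10 days — each gap is 1 larger than the previous one.
Next gap: 11 days. Dec 8 2018 + 11 days = Dec 19 2018.
Next gap: 12 days. Dec 19 2018 + 12 days = Dec 31 2018.
Next gap: 13 days. Dec 31 2018 + 13 days = Jan 13 2019.
Next gap: 14 days. Jan 13 2019 + 14 days = Jan 27 2019.
Next gap: 15 days. Jan 27 2019 + 15 days = Feb 11 2019.
Next gap: 16 days. Feb 11 2019 + 16 days = Feb 27 2019.
Next gap: 17 days. Feb 27 2019 + 17 days = Mar 16 2019.

Mar 16 2019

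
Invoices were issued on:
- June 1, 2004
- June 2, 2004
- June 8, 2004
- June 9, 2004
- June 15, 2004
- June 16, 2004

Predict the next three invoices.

Gaps: 1, 6, 1, 6, 1 days — not constant, but cyclic with period 2.
The events fall on every Tuesday and Wednesday.
The following Tuesday is June 22, 2004.
The following Wednesday is June 23, 2004.
Next Tuesday: June 29, 2004.

June 22, 2004; June 23, 2004; June 29, 2004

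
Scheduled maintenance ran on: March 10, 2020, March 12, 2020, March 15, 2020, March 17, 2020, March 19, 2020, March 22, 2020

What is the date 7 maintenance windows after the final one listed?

April 7, 2020

The gap pattern 2, 3, 2, 2, 3 repeats every 3 events.
These are the Tuesdays, Thursdays and Sundays of each week.
Next Tuesday: March 24, 2020.
Next Thursday: March 26, 2020.
Next Sunday: March 29, 2020.
The following Tuesday is March 31, 2020.
Next Thursday: April 2, 2020.
The following Sunday is April 5, 2020.
Next Tuesday: April 7, 2020.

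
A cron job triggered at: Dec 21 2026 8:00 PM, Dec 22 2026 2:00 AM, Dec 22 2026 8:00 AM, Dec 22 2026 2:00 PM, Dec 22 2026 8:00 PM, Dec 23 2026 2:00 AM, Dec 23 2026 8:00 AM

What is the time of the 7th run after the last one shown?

Spacing: 6, 6, 6, 6, 6, 6 h — constant 6 h.
Dec 23 2026 8:00 AM + 6 h = Dec 23 2026 2:00 PM.
Dec 23 2026 2:00 PM + 6 h = Dec 23 2026 8:00 PM.
Dec 23 2026 8:00 PM + 6 h = Dec 24 2026 2:00 AM.
Dec 24 2026 2:00 AM + 6 h = Dec 24 2026 8:00 AM.
Dec 24 2026 8:00 AM + 6 h = Dec 24 2026 2:00 PM.
Dec 24 2026 2:00 PM + 6 h = Dec 24 2026 8:00 PM.
Dec 24 2026 8:00 PM + 6 h = Dec 25 2026 2:00 AM.

Dec 25 2026 2:00 AM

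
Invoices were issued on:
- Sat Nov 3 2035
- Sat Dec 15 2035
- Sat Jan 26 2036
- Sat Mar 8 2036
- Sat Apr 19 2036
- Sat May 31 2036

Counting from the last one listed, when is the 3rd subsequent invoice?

The spacing is 42, 42, 42, 42, 42 days — always 42 days.
Sat May 31 2036 + 42 days = Sat Jul 12 2036.
Sat Jul 12 2036 + 42 days = Sat Aug 23 2036.
Sat Aug 23 2036 + 42 days = Sat Oct 4 2036.

Sat Oct 4 2036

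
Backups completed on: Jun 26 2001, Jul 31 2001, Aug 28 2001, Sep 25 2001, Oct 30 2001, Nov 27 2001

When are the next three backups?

Dec 25 2001, Jan 29 2002, Feb 26 2002

All Tuesdays; the gaps (35, 28, 28, 35, 28) vary with month length.
This is the last Tuesday of each month.
December 2001 ends with Tuesday Dec 25 2001.
Last Tuesday of January 2002: Jan 29 2002.
February 2002 ends with Tuesday Feb 26 2002.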